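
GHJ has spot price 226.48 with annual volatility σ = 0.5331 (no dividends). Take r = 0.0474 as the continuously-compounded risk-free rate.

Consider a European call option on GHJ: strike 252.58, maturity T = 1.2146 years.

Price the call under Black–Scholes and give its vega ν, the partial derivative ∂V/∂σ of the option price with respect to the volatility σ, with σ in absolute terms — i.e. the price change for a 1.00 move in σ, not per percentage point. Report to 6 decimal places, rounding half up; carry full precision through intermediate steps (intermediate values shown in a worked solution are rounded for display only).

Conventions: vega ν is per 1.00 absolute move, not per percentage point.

price = 47.929014
ν = 97.483730

σ√T = 0.5331·√1.2146 = 0.587524
d₁ = (ln(S/K) + (r+σ²/2)T) / (σ√T) = (ln(226.48/252.58) + (0.0474+0.5331²/2)·1.2146) / 0.587524 = (-0.109071 + 0.230164) / 0.587524 = 0.206107
d₂ = d₁ − σ√T = 0.206107 − 0.587524 = -0.381417
e^{−rT} = 0.944054
N(d₁) = 0.581646,  N(d₂) = 0.351447
Call price V = S·N(d₁) − K·e^{−rT}·N(d₂) = 131.731249 − 83.802235 = 47.929014
φ(d₁) = (1/√(2π))·e^{−d₁²/2} = 0.390558
ν = S·φ(d₁)·√T = 97.483730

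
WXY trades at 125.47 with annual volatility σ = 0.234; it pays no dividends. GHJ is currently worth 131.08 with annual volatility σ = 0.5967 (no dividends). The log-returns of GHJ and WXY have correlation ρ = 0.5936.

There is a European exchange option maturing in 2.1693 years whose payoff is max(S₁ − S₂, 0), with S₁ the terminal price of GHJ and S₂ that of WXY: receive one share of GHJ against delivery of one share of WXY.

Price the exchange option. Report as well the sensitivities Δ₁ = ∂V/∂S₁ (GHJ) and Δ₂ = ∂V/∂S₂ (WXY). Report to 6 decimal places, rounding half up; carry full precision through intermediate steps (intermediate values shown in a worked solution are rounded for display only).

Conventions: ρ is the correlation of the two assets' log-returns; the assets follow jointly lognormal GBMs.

σ_eff = √(σ₁² + σ₂² − 2ρσ₁σ₂) = √(0.5967² + 0.234² − 2·0.5936·0.5967·0.234) = 0.495016
d₁ = (ln(S₁/S₂) + (q₂ − q₁ + σ_eff²/2)T) / (σ_eff√T) = (ln(131.08/125.47) + (0.0 − 0.0 + 0.122520)·2.1693) / 0.729086 = 0.424538
d₂ = d₁ − σ_eff√T = 0.424538 − 0.729086 = -0.304549
N(d₁) = 0.664413,  N(d₂) = 0.380355
V = S₁·e^{−q₁T}·N(d₁) − S₂·e^{−q₂T}·N(d₂) = 87.091272 − 47.723134 = 39.368138
Key observation: r never enters — measured in units of WXY, the claim is a call on S₁/S₂ struck at 1, so only the dividend yields and σ_eff matter.
Δ₁ = e^{−q₁T}·N(d₁) = 0.664413;  Δ₂ = −e^{−q₂T}·N(d₂) = -0.380355

exchange price = 39.368138
Δ1 = 0.664413
Δ2 = -0.380355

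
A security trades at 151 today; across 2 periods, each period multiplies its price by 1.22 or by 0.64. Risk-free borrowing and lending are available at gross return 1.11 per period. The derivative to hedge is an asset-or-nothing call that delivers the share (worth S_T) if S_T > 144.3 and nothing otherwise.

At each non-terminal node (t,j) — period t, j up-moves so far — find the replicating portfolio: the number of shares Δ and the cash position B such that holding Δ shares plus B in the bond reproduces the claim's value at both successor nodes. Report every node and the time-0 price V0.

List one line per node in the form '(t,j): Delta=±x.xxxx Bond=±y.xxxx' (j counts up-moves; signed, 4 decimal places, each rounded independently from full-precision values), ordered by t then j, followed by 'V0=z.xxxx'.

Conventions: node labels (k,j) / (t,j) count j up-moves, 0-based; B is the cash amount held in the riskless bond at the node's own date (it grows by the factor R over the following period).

(0,0): Delta=1.8734 Bond=-163.1070
(1,0): Delta=0.0000 Bond=0.0000
(1,1): Delta=2.1034 Bond=-223.4218
V0=119.7817

Risk-neutral probability p* = (R−d)/(u−d) = (1.11−0.64)/(1.22−0.64) = 0.8103.
Expiry values: V(2,0)=0.0000, V(2,1)=0.0000, V(2,2)=224.7484
  t=1,j=0: stock 96.6400 → up 117.9008 (V=0.0000), down 61.8496 (V=0.0000). Price 0.0000; hedge Δ=0.0000, bond B=0.0000.
  t=1,j=1: stock 184.2200 → up 224.7484 (V=224.7484), down 117.9008 (V=0.0000). Price 164.0754; hedge Δ=2.1034, bond B=-223.4218.
  t=0,j=0: stock 151.0000 → up 184.2200 (V=164.0754), down 96.6400 (V=0.0000). Price 119.7817; hedge Δ=1.8734, bond B=-163.1070.
Check: Δ(0,0)·S0 + B(0,0) = 119.7817 = V0.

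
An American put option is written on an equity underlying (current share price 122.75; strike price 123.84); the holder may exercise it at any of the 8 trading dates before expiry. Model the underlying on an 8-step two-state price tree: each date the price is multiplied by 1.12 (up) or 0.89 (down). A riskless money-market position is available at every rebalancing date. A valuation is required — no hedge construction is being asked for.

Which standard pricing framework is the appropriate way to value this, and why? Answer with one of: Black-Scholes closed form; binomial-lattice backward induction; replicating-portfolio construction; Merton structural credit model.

framework: binomial-lattice backward induction

Key observation: the exercise right at every one of the 8 steps is what matters: each node needs max(123.84 − S, continuation), which only the stepwise tree valuation starting from spot 122.75 delivers.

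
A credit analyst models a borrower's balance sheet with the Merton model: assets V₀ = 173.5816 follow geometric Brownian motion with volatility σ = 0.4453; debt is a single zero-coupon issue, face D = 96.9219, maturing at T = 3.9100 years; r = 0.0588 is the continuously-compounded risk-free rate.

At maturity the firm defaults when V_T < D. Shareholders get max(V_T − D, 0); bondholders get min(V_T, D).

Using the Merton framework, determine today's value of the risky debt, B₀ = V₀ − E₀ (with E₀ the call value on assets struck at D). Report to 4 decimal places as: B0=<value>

B0=67.7802

Apply the equity-as-call identities (strike 96.9219, horizon 3.9100 years):
d₁ = [ln(V₀/D) + (r + σ²/2)T] / (σ√T)
   = [ln(173.5816/96.9219) + (0.0588 + 0.5·0.4453²)·3.9100] / (0.4453·√3.9100)
   = [0.582742 + 0.617569] / 0.880524 = 1.363179
d₂ = d₁ − σ√T = 1.363179 − 0.880524 = 0.482655
N(d₁) = 0.913587,  N(d₂) = 0.685330,  e^(−rT) = 0.794607
E₀ = V₀·N(d₁) − D·e^(−rT)·N(d₂)
   = 173.5816·0.913587 − 96.9219·0.794607·0.685330 = 105.801358
B₀ = V₀ − E₀ = 173.5816 − 105.801358 = 67.780242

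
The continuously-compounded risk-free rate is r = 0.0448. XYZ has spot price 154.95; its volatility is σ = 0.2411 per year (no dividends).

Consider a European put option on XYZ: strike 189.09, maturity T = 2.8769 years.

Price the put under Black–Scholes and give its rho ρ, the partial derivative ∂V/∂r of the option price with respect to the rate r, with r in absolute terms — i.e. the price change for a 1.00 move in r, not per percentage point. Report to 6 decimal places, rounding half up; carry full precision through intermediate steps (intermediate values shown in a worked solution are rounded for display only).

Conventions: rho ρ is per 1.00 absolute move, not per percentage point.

price = 32.031760
ρ = -309.222171

σ√T = 0.2411·√2.8769 = 0.408940
d₁ = (ln(S/K) + (r+σ²/2)T) / (σ√T) = (ln(154.95/189.09) + (0.0448+0.2411²/2)·2.8769) / 0.408940 = (-0.199121 + 0.212501) / 0.408940 = 0.032720
d₂ = d₁ − σ√T = 0.032720 − 0.408940 = -0.376220
e^{−rT} = 0.879075
N(−d₁) = 0.486949,  N(−d₂) = 0.646623
Put price V = K·e^{−rT}·N(−d₂) − S·N(−d₁) = 107.484505 − 75.452744 = 32.031760
ρ = −K·T·e^{−rT}·N(−d₂) = -309.222171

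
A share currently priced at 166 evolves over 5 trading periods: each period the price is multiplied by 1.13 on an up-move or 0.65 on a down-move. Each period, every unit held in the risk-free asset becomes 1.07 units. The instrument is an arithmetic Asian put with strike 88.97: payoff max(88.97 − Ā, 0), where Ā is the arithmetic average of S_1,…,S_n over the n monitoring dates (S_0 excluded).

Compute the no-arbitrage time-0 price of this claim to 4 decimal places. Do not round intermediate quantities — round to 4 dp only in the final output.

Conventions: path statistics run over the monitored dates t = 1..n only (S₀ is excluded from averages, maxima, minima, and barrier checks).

price = 0.0688

Set p* = 0.8750 (from d < R < u); the path-dependent value is the discounted p*-expectation over all price paths.
Enumerate all 2^5 = 32 price paths (U = up ×1.13, D = down ×0.65); each path with k up-moves has probability p*^k·(1−p*)^(5−k).
DDDDD: Ā=54.5031, payoff=34.4669, prob=0.000031
UDDDD: Ā=94.7516, payoff=0.0000, prob=0.000214
DUDDD: Ā=78.8156, payoff=10.1544, prob=0.000214
UUDDD: Ā=137.0179, payoff=0.0000, prob=0.001495
DDUDD: Ā=68.4572, payoff=20.5128, prob=0.000214
UDUDD: Ā=119.0102, payoff=0.0000, prob=0.001495
DUUDD: Ā=103.0742, payoff=0.0000, prob=0.001495
UUUDD: Ā=179.1905, payoff=0.0000, prob=0.010468
DDDUD: Ā=61.7242, payoff=27.2458, prob=0.000214
UDDUD: Ā=107.3052, payoff=0.0000, prob=0.001495
DUDUD: Ā=91.3692, payoff=0.0000, prob=0.001495
UUDUD: Ā=158.8418, payoff=0.0000, prob=0.010468
DDUUD: Ā=81.0108, payoff=7.9592, prob=0.001495
UDUUD: Ā=140.8341, payoff=0.0000, prob=0.010468
DUUUD: Ā=124.8981, payoff=0.0000, prob=0.010468
UUUUD: Ā=217.1306, payoff=0.0000, prob=0.073273
DDDDU: Ā=57.3478, payoff=31.6222, prob=0.000214
UDDDU: Ā=99.6969, payoff=0.0000, prob=0.001495
DUDDU: Ā=83.7609, payoff=5.2091, prob=0.001495
UUDDU: Ā=145.6152, payoff=0.0000, prob=0.010468
DDUDU: Ā=73.4025, payoff=15.5675, prob=0.001495
UDUDU: Ā=127.6075, payoff=0.0000, prob=0.010468
DUUDU: Ā=111.6715, payoff=0.0000, prob=0.010468
UUUDU: Ā=194.1366, payoff=0.0000, prob=0.073273
DDDUU: Ā=66.6696, payoff=22.3004, prob=0.001495
UDDUU: Ā=115.9025, payoff=0.0000, prob=0.010468
DUDUU: Ā=99.9665, payoff=0.0000, prob=0.010468
UUDUU: Ā=173.7879, payoff=0.0000, prob=0.073273
DDUUU: Ā=89.6081, payoff=0.0000, prob=0.010468
UDUUU: Ā=155.7802, payoff=0.0000, prob=0.073273
DUUUU: Ā=139.8442, payoff=0.0000, prob=0.073273
UUUUU: Ā=243.1138, payoff=0.0000, prob=0.512909
Price = Σ prob·payoff / R^5 = 0.096496 / 1.402552 = 0.0688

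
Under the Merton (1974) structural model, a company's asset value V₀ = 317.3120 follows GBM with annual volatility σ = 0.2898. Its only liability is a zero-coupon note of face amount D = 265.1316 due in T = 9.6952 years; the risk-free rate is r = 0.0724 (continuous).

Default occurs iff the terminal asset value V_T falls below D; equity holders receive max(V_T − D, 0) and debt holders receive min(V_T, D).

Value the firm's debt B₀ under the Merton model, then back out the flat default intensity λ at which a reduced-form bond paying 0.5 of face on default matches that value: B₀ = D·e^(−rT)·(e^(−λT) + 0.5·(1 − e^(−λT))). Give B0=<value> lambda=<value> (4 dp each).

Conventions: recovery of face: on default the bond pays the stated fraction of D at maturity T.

Apply the equity-as-call identities (strike 265.1316, horizon 9.6952 years):
d₁ = [ln(V₀/D) + (r + σ²/2)T] / (σ√T)
   = [ln(317.3120/265.1316) + (0.0724 + 0.5·0.2898²)·9.6952] / (0.2898·√9.6952)
   = [0.179659 + 1.109054] / 0.902354 = 1.428168
d₂ = d₁ − σ√T = 1.428168 − 0.902354 = 0.525815
N(d₁) = 0.923378,  N(d₂) = 0.700491,  e^(−rT) = 0.495627
E₀ = V₀·N(d₁) − D·e^(−rT)·N(d₂)
   = 317.3120·0.923378 − 265.1316·0.495627·0.700491 = 200.950034
B₀ = V₀ − E₀ = 317.3120 − 200.950034 = 116.361966
e^(−λT) = (B₀·e^(rT)/D − 0.5)/(1 − 0.5) = (116.3620·2.017648/265.1316 − 0.5)/0.5 = 0.77102659
λ = −ln(0.77102659)/9.6952 = 0.026821

B0=116.3620 lambda=0.0268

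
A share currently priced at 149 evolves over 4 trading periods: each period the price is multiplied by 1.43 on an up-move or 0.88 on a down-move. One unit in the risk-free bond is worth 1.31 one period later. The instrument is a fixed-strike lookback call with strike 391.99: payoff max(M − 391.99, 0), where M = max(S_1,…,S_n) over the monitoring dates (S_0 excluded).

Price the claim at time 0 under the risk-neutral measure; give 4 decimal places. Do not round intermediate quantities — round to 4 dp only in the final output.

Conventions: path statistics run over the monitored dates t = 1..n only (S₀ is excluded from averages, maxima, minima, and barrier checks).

With p* = (R−d)/(u−d) = 0.7818, sum probability × payoff across the paths and divide by R^4.
Enumerate all 2^4 = 16 price paths (U = up ×1.43, D = down ×0.88); each path with k up-moves has probability p*^k·(1−p*)^(4−k).
DDDD: M=131.1200, payoff=0.0000, prob=0.002266
UDDD: M=213.0700, payoff=0.0000, prob=0.008120
DUDD: M=187.5016, payoff=0.0000, prob=0.008120
UUDD: M=304.6901, payoff=0.0000, prob=0.029097
DDUD: M=165.0014, payoff=0.0000, prob=0.008120
UDUD: M=268.1273, payoff=0.0000, prob=0.029097
DUUD: M=268.1273, payoff=0.0000, prob=0.029097
UUUD: M=435.7068, payoff=43.7168, prob=0.104264
DDDU: M=145.2012, payoff=0.0000, prob=0.008120
UDDU: M=235.9520, payoff=0.0000, prob=0.029097
DUDU: M=235.9520, payoff=0.0000, prob=0.029097
UUDU: M=383.4220, payoff=0.0000, prob=0.104264
DDUU: M=235.9520, payoff=0.0000, prob=0.029097
UDUU: M=383.4220, payoff=0.0000, prob=0.104264
DUUU: M=383.4220, payoff=0.0000, prob=0.104264
UUUU: M=623.0608, payoff=231.0708, prob=0.373614
Price = Σ prob·payoff / R^4 = 90.889373 / 2.944999 = 30.8623

price = 30.8623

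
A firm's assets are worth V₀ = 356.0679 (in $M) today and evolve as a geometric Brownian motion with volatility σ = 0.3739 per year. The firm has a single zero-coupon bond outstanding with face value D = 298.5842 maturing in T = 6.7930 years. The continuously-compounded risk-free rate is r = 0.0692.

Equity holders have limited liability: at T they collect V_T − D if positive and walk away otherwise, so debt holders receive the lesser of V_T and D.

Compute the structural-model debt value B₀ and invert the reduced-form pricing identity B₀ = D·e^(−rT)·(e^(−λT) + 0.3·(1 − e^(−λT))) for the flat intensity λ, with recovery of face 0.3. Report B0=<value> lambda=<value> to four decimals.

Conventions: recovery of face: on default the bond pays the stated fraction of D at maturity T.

B0=150.8323 lambda=0.0471

Equity is a call on the firm's assets struck at D = 298.5842:
d₁ = [ln(V₀/D) + (r + σ²/2)T] / (σ√T)
   = [ln(356.0679/298.5842) + (0.0692 + 0.5·0.3739²)·6.7930] / (0.3739·√6.7930)
   = [0.176069 + 0.944910] / 0.974510 = 1.150301
d₂ = d₁ − σ√T = 1.150301 − 0.974510 = 0.175791
N(d₁) = 0.874990,  N(d₂) = 0.569771,  e^(−rT) = 0.624955
E₀ = V₀·N(d₁) − D·e^(−rT)·N(d₂)
   = 356.0679·0.874990 − 298.5842·0.624955·0.569771 = 205.235641
B₀ = V₀ − E₀ = 356.0679 − 205.235641 = 150.832259
e^(−λT) = (B₀·e^(rT)/D − 0.3)/(1 − 0.3) = (150.8323·1.600115/298.5842 − 0.3)/0.7 = 0.72615932
λ = −ln(0.72615932)/6.7930 = 0.047105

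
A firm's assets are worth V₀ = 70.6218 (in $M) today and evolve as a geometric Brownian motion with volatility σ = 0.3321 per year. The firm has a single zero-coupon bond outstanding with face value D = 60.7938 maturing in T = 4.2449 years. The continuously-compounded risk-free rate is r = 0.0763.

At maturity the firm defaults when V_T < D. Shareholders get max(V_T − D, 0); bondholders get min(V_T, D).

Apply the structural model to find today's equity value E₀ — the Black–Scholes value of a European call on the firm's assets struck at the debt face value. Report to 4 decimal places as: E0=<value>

E0=31.9881

Equity is a call on the firm's assets struck at D = 60.7938:
d₁ = [ln(V₀/D) + (r + σ²/2)T] / (σ√T)
   = [ln(70.6218/60.7938) + (0.0763 + 0.5·0.3321²)·4.2449] / (0.3321·√4.2449)
   = [0.149851 + 0.557972] / 0.684231 = 1.034480
d₂ = d₁ − σ√T = 1.034480 − 0.684231 = 0.350249
N(d₁) = 0.849544,  N(d₂) = 0.636924,  e^(−rT) = 0.723333
E₀ = V₀·N(d₁) − D·e^(−rT)·N(d₂)
   = 70.6218·0.849544 − 60.7938·0.723333·0.636924 = 31.988135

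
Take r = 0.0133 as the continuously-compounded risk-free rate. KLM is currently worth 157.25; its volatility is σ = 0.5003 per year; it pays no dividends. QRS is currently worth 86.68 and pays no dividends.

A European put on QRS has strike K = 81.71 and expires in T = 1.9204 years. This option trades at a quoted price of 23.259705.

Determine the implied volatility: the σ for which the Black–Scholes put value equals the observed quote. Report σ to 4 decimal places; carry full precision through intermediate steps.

sigma = 0.5960

At σ = 0.5960 the Black–Scholes value reproduces the quote:
σ√T = 0.596·√1.9204 = 0.825928
d₁ = (ln(S/K) + (r+σ²/2)T) / (σ√T) = (ln(86.68/81.71) + (0.0133+0.596²/2)·1.9204) / 0.825928 = (0.059047 + 0.366620) / 0.825928 = 0.515380
d₂ = d₁ − σ√T = 0.515380 − 0.825928 = -0.310548
e^{−rT} = 0.974782
N(−d₁) = 0.303144,  N(−d₂) = 0.621928
V = K·e^{−rT}·N(−d₂) − S·N(−d₁) = 49.536212 − 26.276507 = 23.259705 (matching the quote); vega is positive throughout, so no other σ reproduces this price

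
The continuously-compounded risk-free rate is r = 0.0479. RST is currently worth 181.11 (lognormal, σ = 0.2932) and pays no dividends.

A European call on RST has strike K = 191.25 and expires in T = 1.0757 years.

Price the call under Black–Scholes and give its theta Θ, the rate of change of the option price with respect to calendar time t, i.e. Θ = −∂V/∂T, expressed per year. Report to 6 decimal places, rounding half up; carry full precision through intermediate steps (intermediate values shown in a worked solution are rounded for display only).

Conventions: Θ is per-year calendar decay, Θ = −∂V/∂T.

σ√T = 0.2932·√1.0757 = 0.304095
d₁ = (ln(S/K) + (r+σ²/2)T) / (σ√T) = (ln(181.11/191.25) + (0.0479+0.2932²/2)·1.0757) / 0.304095 = (-0.054477 + 0.097763) / 0.304095 = 0.142344
d₂ = d₁ − σ√T = 0.142344 − 0.304095 = -0.161751
e^{−rT} = 0.949779
N(d₁) = 0.556596,  N(d₂) = 0.435751
Call price V = S·N(d₁) − K·e^{−rT}·N(d₂) = 100.805064 − 79.152057 = 21.653008
φ(d₁) = (1/√(2π))·e^{−d₁²/2} = 0.394921
Θ = −S·φ(d₁)·σ/(2√T) − r·K·e^{−rT}·N(d₂) = −10.109766 − 3.791384 = -13.901149

price = 21.653008
Θ = -13.901149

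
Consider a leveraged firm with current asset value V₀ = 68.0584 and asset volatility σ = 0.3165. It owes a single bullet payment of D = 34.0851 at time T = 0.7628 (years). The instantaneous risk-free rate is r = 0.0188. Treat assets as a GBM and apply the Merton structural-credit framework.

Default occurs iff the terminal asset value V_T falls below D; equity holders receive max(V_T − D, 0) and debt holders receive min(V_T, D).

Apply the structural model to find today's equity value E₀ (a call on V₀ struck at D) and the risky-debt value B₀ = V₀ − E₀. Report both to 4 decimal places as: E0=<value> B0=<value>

With assets at 68.0584 and a single debt payment of 34.0851 at 0.7628 years:
d₁ = [ln(V₀/D) + (r + σ²/2)T] / (σ√T)
   = [ln(68.0584/34.0851) + (0.0188 + 0.5·0.3165²)·0.7628] / (0.3165·√0.7628)
   = [0.691506 + 0.052546] / 0.276426 = 2.691686
d₂ = d₁ − σ√T = 2.691686 − 0.276426 = 2.415259
N(d₁) = 0.996445,  N(d₂) = 0.992138,  e^(−rT) = 0.985762
E₀ = V₀·N(d₁) − D·e^(−rT)·N(d₂)
   = 68.0584·0.996445 − 34.0851·0.985762·0.992138 = 34.480855
B₀ = V₀ − E₀ = 68.0584 − 34.480855 = 33.577545

E0=34.4809 B0=33.5775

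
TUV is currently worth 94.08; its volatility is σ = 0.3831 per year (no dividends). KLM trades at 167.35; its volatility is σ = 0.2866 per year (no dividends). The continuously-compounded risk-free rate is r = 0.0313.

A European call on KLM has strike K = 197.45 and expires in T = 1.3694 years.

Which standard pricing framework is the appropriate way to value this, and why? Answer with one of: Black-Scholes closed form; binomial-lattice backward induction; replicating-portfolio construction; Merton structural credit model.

framework: Black-Scholes closed form

Key observation: a European claim on KLM (strike 197.45) — a lognormal (GBM) underlying with constant rate and volatility — has an exact closed-form value; no lattice or capital structure is involved.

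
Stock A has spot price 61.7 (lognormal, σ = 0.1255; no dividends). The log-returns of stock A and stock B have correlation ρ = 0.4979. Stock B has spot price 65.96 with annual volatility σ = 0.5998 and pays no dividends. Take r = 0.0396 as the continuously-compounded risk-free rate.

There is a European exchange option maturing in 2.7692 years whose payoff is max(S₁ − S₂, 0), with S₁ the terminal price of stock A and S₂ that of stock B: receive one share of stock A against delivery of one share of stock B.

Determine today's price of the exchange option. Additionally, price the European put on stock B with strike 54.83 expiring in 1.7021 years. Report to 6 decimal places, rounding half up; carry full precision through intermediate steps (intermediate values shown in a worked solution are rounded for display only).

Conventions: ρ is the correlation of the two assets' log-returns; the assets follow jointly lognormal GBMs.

exchange price = 20.376115
price(stock B put K=54.83) = 11.355198

σ_eff = √(σ₁² + σ₂² − 2ρσ₁σ₂) = √(0.1255² + 0.5998² − 2·0.4979·0.1255·0.5998) = 0.548226
d₁ = (ln(S₁/S₂) + (q₂ − q₁ + σ_eff²/2)T) / (σ_eff√T) = (ln(61.7/65.96) + (0.0 − 0.0 + 0.150276)·2.7692) / 0.912298 = 0.382966
d₂ = d₁ − σ_eff√T = 0.382966 − 0.912298 = -0.529332
N(d₁) = 0.649128,  N(d₂) = 0.298288
V = S₁·e^{−q₁T}·N(d₁) − S₂·e^{−q₂T}·N(d₂) = 40.051169 − 19.675054 = 20.376115
[vanilla: stock B put K=54.83]
σ√T = 0.5998·√1.7021 = 0.782526
d₁ = (ln(S/K) + (r+σ²/2)T) / (σ√T) = (ln(65.96/54.83) + (0.0396+0.5998²/2)·1.7021) / 0.782526 = (0.184811 + 0.373577) / 0.782526 = 0.713571
d₂ = d₁ − σ√T = 0.713571 − 0.782526 = -0.068956
e^{−rT} = 0.934818
N(−d₁) = 0.237746,  N(−d₂) = 0.527488
price = K·e^{−rT}·N(−d₂) − S·N(−d₁) = 27.036946 − 15.681748 = 11.355198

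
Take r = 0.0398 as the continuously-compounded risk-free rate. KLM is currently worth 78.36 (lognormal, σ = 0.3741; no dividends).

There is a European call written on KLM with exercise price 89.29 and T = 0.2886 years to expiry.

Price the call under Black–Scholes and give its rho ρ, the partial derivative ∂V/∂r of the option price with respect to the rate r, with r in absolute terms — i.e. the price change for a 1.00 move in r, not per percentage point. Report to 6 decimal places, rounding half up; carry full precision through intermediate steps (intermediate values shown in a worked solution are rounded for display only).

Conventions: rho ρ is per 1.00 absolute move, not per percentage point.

σ√T = 0.3741·√0.2886 = 0.200972
d₁ = (ln(S/K) + (r+σ²/2)T) / (σ√T) = (ln(78.36/89.29) + (0.0398+0.3741²/2)·0.2886) / 0.200972 = (-0.130576 + 0.031681) / 0.200972 = -0.492082
d₂ = d₁ − σ√T = -0.492082 − 0.200972 = -0.693054
e^{−rT} = 0.988579
N(d₁) = 0.311331,  N(d₂) = 0.244138
Call price V = S·N(d₁) − K·e^{−rT}·N(d₂) = 24.395880 − 21.550112 = 2.845767
ρ = K·T·e^{−rT}·N(d₂) = 6.219362

price = 2.845767
ρ = 6.219362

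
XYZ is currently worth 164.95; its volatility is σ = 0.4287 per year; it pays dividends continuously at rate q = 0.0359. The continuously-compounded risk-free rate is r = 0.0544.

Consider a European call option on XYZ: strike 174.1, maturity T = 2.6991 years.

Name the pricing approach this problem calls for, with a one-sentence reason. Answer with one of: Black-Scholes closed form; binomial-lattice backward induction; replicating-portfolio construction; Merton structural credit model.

framework: Black-Scholes closed form

Key observation: a European-exercise option on XYZ struck at 174.1 — a GBM underlying with constant parameters — admits an analytic price: the data contain no early exercise, no discrete tree, no debt structure.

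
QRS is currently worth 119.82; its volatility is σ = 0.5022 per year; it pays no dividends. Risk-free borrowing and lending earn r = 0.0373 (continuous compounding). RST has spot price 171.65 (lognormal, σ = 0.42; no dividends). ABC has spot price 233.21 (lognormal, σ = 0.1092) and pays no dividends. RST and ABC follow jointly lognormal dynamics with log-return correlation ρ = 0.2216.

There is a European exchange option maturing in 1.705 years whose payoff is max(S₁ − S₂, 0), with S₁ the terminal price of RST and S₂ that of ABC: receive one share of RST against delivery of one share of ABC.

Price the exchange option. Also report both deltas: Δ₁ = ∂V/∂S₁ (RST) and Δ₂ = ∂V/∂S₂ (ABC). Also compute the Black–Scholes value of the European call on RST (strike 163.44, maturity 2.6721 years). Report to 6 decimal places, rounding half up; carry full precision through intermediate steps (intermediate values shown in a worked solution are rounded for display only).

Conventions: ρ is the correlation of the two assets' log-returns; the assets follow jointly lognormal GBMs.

σ_eff = √(σ₁² + σ₂² − 2ρσ₁σ₂) = √(0.42² + 0.1092² − 2·0.2216·0.42·0.1092) = 0.409875
d₁ = (ln(S₁/S₂) + (q₂ − q₁ + σ_eff²/2)T) / (σ_eff√T) = (ln(171.65/233.21) + (0.0 − 0.0 + 0.083999)·1.705) / 0.535197 = -0.305053
d₂ = d₁ − σ_eff√T = -0.305053 − 0.535197 = -0.840251
N(d₁) = 0.380163,  N(d₂) = 0.200384
V = S₁·e^{−q₁T}·N(d₁) − S₂·e^{−q₂T}·N(d₂) = 65.254932 − 46.731534 = 18.523398
Δ₁ = e^{−q₁T}·N(d₁) = 0.380163;  Δ₂ = −e^{−q₂T}·N(d₂) = -0.200384
[vanilla: RST call K=163.44]
σ√T = 0.42·√2.6721 = 0.686555
d₁ = (ln(S/K) + (r+σ²/2)T) / (σ√T) = (ln(171.65/163.44) + (0.0373+0.42²/2)·2.6721) / 0.686555 = (0.049012 + 0.335349) / 0.686555 = 0.559838
d₂ = d₁ − σ√T = 0.559838 − 0.686555 = -0.126717
e^{−rT} = 0.905137
N(d₁) = 0.712205,  N(d₂) = 0.449582
price = S·N(d₁) − K·e^{−rT}·N(d₂) = 122.250016 − 66.509178 = 55.740838

exchange price = 18.523398
Δ1 = 0.380163
Δ2 = -0.200384
price(RST call K=163.44) = 55.740838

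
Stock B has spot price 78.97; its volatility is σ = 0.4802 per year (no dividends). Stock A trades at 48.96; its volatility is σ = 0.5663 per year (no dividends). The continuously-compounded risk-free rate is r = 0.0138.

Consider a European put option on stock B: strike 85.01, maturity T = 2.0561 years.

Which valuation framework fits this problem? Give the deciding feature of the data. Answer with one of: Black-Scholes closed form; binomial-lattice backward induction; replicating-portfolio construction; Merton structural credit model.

framework: Black-Scholes closed form

Key observation: the strike-85.01 put on stock B is European-exercise on a continuously-modelled lognormal underlying, so its value is a single closed-form evaluation.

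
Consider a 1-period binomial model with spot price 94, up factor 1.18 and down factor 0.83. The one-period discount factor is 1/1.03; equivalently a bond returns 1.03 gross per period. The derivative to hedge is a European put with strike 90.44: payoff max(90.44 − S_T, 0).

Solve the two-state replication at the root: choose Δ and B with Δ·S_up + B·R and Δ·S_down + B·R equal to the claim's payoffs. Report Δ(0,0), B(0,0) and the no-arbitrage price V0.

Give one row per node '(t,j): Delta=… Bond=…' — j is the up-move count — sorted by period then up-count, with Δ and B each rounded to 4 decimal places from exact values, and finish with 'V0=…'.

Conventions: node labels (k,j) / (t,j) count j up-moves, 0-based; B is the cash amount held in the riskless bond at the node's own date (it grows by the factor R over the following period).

Since d<R<u, set p* = (R−d)/(u−d) = 0.5714; price each node as the discounted p*-expectation of its children.
Expiry values: V(1,0)=12.4200, V(1,1)=0.0000
(0,0): S=94.0000. Δ = (V_up−V_dn)/(S_up−S_dn) = (0.0000−12.4200)/(110.9200−78.0200) = -0.3775. V = [p*·0.0000 + (1−p*)·12.4200]/1.03 = 5.1678. B = V − Δ·S = 40.6535.
Verification: the root portfolio costs Δ(0,0)·S0 + B(0,0) = 5.1678, matching V0.

(0,0): Delta=-0.3775 Bond=40.6535
V0=5.1678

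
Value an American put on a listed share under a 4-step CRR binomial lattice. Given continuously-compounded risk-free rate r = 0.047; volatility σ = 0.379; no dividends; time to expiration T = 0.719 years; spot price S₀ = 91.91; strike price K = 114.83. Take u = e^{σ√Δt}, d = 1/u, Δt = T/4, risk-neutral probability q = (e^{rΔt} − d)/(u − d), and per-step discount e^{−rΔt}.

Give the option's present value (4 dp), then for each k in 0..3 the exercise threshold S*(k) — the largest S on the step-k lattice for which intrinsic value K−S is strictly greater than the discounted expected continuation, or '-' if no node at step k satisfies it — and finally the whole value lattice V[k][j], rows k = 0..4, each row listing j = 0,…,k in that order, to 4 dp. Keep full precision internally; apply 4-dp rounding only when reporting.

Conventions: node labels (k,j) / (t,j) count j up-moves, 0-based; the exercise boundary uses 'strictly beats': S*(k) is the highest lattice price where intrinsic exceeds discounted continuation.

Δt=0.17975, u=1.17431, d=0.85156, q=0.48620, disc=e^(-rΔt)=0.99159
k=4 terminal: V=max(K-S,0) → 66.4990 48.1809 22.9200 0.0000 0.0000
k=3: j=0 S=56.7557 intr=58.0743 cont=57.1082 V=58.0743[EX]; j=1 S=78.2670 intr=36.5630 cont=35.5970 V=36.5630[EX]; j=2 S=107.9312 intr=6.8988 cont=11.6772 V=11.6772[hold]; j=3 S=148.8387 intr=0.0000 cont=0.0000 V=0.0000[hold]  S*(3)=78.2670
k=2: j=0 S=66.6491 intr=48.1809 cont=47.2149 V=48.1809[EX]; j=1 S=91.9100 intr=22.9200 cont=24.2577 V=24.2577[hold]; j=2 S=126.7452 intr=0.0000 cont=5.9492 V=5.9492[hold]  S*(2)=66.6491
k=1: j=0 S=78.2670 intr=36.5630 cont=36.2419 V=36.5630[EX]; j=1 S=107.9312 intr=6.8988 cont=15.2269 V=15.2269[hold]  S*(1)=78.2670
k=0: j=0 S=91.9100 intr=22.9200 cont=25.9691 V=25.9691[hold]  S*(0)=-

price = 25.9691
boundary = - 78.2670 66.6491 78.2670
tree:
25.9691
36.5630 15.2269
48.1809 24.2577 5.9492
58.0743 36.5630 11.6772 0.0000
66.4990 48.1809 22.9200 0.0000 0.0000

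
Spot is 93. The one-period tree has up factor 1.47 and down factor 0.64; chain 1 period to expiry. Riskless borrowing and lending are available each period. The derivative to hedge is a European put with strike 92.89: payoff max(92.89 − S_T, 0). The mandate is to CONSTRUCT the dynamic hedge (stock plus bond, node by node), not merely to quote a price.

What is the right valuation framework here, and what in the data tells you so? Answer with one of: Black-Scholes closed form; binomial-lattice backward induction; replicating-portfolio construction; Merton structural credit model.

framework: replicating-portfolio construction

Key observation: the mandate to exhibit the hedge at every date and state singles out the replicating-portfolio construction on the 1-period tree with factors 1.47 and 0.64 from 93.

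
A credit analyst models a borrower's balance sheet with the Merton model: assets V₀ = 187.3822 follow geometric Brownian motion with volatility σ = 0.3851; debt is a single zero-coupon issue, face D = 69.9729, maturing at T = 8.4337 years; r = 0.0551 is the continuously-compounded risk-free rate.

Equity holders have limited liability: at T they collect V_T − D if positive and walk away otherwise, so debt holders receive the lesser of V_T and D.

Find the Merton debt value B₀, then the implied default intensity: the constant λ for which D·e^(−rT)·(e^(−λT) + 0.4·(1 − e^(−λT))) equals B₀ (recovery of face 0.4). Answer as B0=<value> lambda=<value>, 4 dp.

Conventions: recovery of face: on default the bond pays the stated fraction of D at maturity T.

Apply the equity-as-call identities (strike 69.9729, horizon 8.4337 years):
d₁ = [ln(V₀/D) + (r + σ²/2)T] / (σ√T)
   = [ln(187.3822/69.9729) + (0.0551 + 0.5·0.3851²)·8.4337] / (0.3851·√8.4337)
   = [0.985042 + 1.090064] / 1.118362 = 1.855487
d₂ = d₁ − σ√T = 1.855487 − 1.118362 = 0.737124
N(d₁) = 0.968237,  N(d₂) = 0.769477,  e^(−rT) = 0.628326
E₀ = V₀·N(d₁) − D·e^(−rT)·N(d₂)
   = 187.3822·0.968237 − 69.9729·0.628326·0.769477 = 147.599685
B₀ = V₀ − E₀ = 187.3822 − 147.599685 = 39.782515
e^(−λT) = (B₀·e^(rT)/D − 0.4)/(1 − 0.4) = (39.7825·1.591532/69.9729 − 0.4)/0.6 = 0.84141977
λ = −ln(0.84141977)/8.4337 = 0.020473

B0=39.7825 lambda=0.0205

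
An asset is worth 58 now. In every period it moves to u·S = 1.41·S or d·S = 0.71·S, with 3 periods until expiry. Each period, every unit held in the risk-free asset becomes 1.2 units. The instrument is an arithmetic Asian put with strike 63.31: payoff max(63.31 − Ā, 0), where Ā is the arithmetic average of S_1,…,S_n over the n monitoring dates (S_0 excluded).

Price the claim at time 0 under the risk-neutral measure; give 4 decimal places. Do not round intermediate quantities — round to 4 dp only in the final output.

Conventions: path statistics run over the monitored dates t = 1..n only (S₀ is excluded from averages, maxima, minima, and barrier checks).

price = 2.4245

Under the martingale measure an up-move has probability p* = 0.7000; value the claim as the probability-weighted average of per-path payoffs, discounted 3 periods at R = 1.2.
Enumerate all 2^3 = 8 price paths (U = up ×1.41, D = down ×0.71); each path with k up-moves has probability p*^k·(1−p*)^(3−k).
DDD: Ā=30.3922, payoff=32.9178, prob=0.027000
UDD: Ā=60.3564, payoff=2.9536, prob=0.063000
DUD: Ā=46.8230, payoff=16.4870, prob=0.063000
UUD: Ā=92.9866, payoff=0.0000, prob=0.147000
DDU: Ā=37.2144, payoff=26.0956, prob=0.063000
UDU: Ā=73.9046, payoff=0.0000, prob=0.147000
DUU: Ā=60.3713, payoff=2.9387, prob=0.147000
UUU: Ā=119.8922, payoff=0.0000, prob=0.343000
Price = Σ prob·payoff / R^3 = 4.189559 / 1.728000 = 2.4245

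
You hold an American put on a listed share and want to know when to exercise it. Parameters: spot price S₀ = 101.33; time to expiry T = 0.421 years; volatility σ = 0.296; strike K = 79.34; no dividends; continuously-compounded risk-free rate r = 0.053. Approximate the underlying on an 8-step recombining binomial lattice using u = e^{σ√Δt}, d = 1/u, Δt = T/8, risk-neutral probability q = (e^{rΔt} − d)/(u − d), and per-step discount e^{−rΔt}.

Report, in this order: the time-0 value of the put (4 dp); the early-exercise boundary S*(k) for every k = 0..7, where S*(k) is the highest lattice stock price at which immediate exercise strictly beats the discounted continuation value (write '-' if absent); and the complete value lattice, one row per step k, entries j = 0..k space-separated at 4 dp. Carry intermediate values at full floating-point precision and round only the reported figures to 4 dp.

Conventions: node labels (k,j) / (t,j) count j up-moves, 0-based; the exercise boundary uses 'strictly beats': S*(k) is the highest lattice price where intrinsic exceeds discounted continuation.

Δt=0.05262  u=1.07026  d=0.93435  q=0.50358  discount=0.99721
step 8 (expiry): payoffs max(K−S,0) = 20.4801 11.9184 2.1113 0.0000 0.0000 0.0000 0.0000 0.0000 0.0000
step 7: (k=7,j=0): S=62.9955, K−S=16.3445, hold=16.1235 ⇒ V=16.3445 exercise | (k=7,j=1): S=72.1587, K−S=7.1813, hold=6.9603 ⇒ V=7.1813 exercise | (k=7,j=2): S=82.6549, K−S=0.0000, hold=1.0452 ⇒ V=1.0452 continue | (k=7,j=3): S=94.6778, K−S=0.0000, hold=0.0000 ⇒ V=0.0000 continue | (k=7,j=4): S=108.4496, K−S=0.0000, hold=0.0000 ⇒ V=0.0000 continue | (k=7,j=5): S=124.2246, K−S=0.0000, hold=0.0000 ⇒ V=0.0000 continue | (k=7,j=6): S=142.2942, K−S=0.0000, hold=0.0000 ⇒ V=0.0000 continue | (k=7,j=7): S=162.9922, K−S=0.0000, hold=0.0000 ⇒ V=0.0000 continue  boundary S*=72.1587
step 6: (k=6,j=0): S=67.4216, K−S=11.9184, hold=11.6974 ⇒ V=11.9184 exercise | (k=6,j=1): S=77.2287, K−S=2.1113, hold=4.0798 ⇒ V=4.0798 continue | (k=6,j=2): S=88.4623, K−S=0.0000, hold=0.5174 ⇒ V=0.5174 continue | (k=6,j=3): S=101.3300, K−S=0.0000, hold=0.0000 ⇒ V=0.0000 continue | (k=6,j=4): S=116.0694, K−S=0.0000, hold=0.0000 ⇒ V=0.0000 continue | (k=6,j=5): S=132.9527, K−S=0.0000, hold=0.0000 ⇒ V=0.0000 continue | (k=6,j=6): S=152.2919, K−S=0.0000, hold=0.0000 ⇒ V=0.0000 continue  boundary S*=67.4216
step 5: (k=5,j=0): S=72.1587, K−S=7.1813, hold=7.9488 ⇒ V=7.9488 continue | (k=5,j=1): S=82.6549, K−S=0.0000, hold=2.2795 ⇒ V=2.2795 continue | (k=5,j=2): S=94.6778, K−S=0.0000, hold=0.2561 ⇒ V=0.2561 continue | (k=5,j=3): S=108.4496, K−S=0.0000, hold=0.0000 ⇒ V=0.0000 continue | (k=5,j=4): S=124.2246, K−S=0.0000, hold=0.0000 ⇒ V=0.0000 continue | (k=5,j=5): S=142.2942, K−S=0.0000, hold=0.0000 ⇒ V=0.0000 continue  boundary S*=-
step 4: (k=4,j=0): S=77.2287, K−S=2.1113, hold=5.0797 ⇒ V=5.0797 continue | (k=4,j=1): S=88.4623, K−S=0.0000, hold=1.2571 ⇒ V=1.2571 continue | (k=4,j=2): S=101.3300, K−S=0.0000, hold=0.1268 ⇒ V=0.1268 continue | (k=4,j=3): S=116.0694, K−S=0.0000, hold=0.0000 ⇒ V=0.0000 continue | (k=4,j=4): S=132.9527, K−S=0.0000, hold=0.0000 ⇒ V=0.0000 continue  boundary S*=-
step 3: (k=3,j=0): S=82.6549, K−S=0.0000, hold=3.1459 ⇒ V=3.1459 continue | (k=3,j=1): S=94.6778, K−S=0.0000, hold=0.6860 ⇒ V=0.6860 continue | (k=3,j=2): S=108.4496, K−S=0.0000, hold=0.0628 ⇒ V=0.0628 continue | (k=3,j=3): S=124.2246, K−S=0.0000, hold=0.0000 ⇒ V=0.0000 continue  boundary S*=-
step 2: (k=2,j=0): S=88.4623, K−S=0.0000, hold=1.9018 ⇒ V=1.9018 continue | (k=2,j=1): S=101.3300, K−S=0.0000, hold=0.3711 ⇒ V=0.3711 continue | (k=2,j=2): S=116.0694, K−S=0.0000, hold=0.0311 ⇒ V=0.0311 continue  boundary S*=-
step 1: (k=1,j=0): S=94.6778, K−S=0.0000, hold=1.1278 ⇒ V=1.1278 continue | (k=1,j=1): S=108.4496, K−S=0.0000, hold=0.1993 ⇒ V=0.1993 continue  boundary S*=-
step 0: (k=0,j=0): S=101.3300, K−S=0.0000, hold=0.6584 ⇒ V=0.6584 continue  boundary S*=-

price = 0.6584
boundary = - - - - - - 67.4216 72.1587
tree:
0.6584
1.1278 0.1993
1.9018 0.3711 0.0311
3.1459 0.6860 0.0628 0.0000
5.0797 1.2571 0.1268 0.0000 0.0000
7.9488 2.2795 0.2561 0.0000 0.0000 0.0000
11.9184 4.0798 0.5174 0.0000 0.0000 0.0000 0.0000
16.3445 7.1813 1.0452 0.0000 0.0000 0.0000 0.0000 0.0000
20.4801 11.9184 2.1113 0.0000 0.0000 0.0000 0.0000 0.0000 0.0000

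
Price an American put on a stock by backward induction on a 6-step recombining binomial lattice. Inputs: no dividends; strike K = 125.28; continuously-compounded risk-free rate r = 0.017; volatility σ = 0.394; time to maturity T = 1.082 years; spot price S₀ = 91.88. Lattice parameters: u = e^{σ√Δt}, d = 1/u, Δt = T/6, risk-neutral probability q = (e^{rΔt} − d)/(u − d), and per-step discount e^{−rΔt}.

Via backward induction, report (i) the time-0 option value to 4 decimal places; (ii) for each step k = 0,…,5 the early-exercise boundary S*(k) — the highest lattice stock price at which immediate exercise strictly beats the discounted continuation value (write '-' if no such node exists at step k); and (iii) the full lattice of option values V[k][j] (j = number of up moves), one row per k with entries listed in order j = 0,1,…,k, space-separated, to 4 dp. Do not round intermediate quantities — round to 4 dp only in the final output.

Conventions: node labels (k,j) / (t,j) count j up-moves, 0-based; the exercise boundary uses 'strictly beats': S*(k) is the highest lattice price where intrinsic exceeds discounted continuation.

price = 37.4561
boundary = - - 65.7496 77.7244 65.7496 77.7244
tree:
37.4561
48.1913 25.4696
59.5304 35.5871 14.1081
69.6602 47.5556 22.1827 4.9998
78.2294 59.5304 33.5142 9.4164 0.0000
85.4783 69.6602 47.5556 17.7343 0.0000 0.0000
91.6104 78.2294 59.5304 33.4000 0.0000 0.0000 0.0000

params: Δt=0.18033 u=1.18213 d=0.84593 q=0.46740 e^(-rΔt)=0.99694
t_6 payoffs: 91.6104 78.2294 59.5304 33.4000 0.0000 0.0000 0.0000
t_5: node(5,0) S=39.8017 payoff=85.4783 vs cont=85.0948 → 85.4783 [stop]  node(5,1) S=55.6198 payoff=69.6602 vs cont=69.2767 → 69.6602 [stop]  node(5,2) S=77.7244 payoff=47.5556 vs cont=47.1722 → 47.5556 [stop]  node(5,3) S=108.6138 payoff=16.6662 vs cont=17.7343 → 17.7343 [wait]  node(5,4) S=151.7793 payoff=0.0000 vs cont=0.0000 → 0.0000 [wait]  node(5,5) S=212.0998 payoff=0.0000 vs cont=0.0000 → 0.0000 [wait]  ⇒ S*(5)=77.7244
t_4: node(4,0) S=47.0506 payoff=78.2294 vs cont=77.8459 → 78.2294 [stop]  node(4,1) S=65.7496 payoff=59.5304 vs cont=59.1469 → 59.5304 [stop]  node(4,2) S=91.8800 payoff=33.4000 vs cont=33.5142 → 33.5142 [wait]  node(4,3) S=128.3952 payoff=0.0000 vs cont=9.4164 → 9.4164 [wait]  node(4,4) S=179.4223 payoff=0.0000 vs cont=0.0000 → 0.0000 [wait]  ⇒ S*(4)=65.7496
t_3: node(3,0) S=55.6198 payoff=69.6602 vs cont=69.2767 → 69.6602 [stop]  node(3,1) S=77.7244 payoff=47.5556 vs cont=47.2254 → 47.5556 [stop]  node(3,2) S=108.6138 payoff=16.6662 vs cont=22.1827 → 22.1827 [wait]  node(3,3) S=151.7793 payoff=0.0000 vs cont=4.9998 → 4.9998 [wait]  ⇒ S*(3)=77.7244
t_2: node(2,0) S=65.7496 payoff=59.5304 vs cont=59.1469 → 59.5304 [stop]  node(2,1) S=91.8800 payoff=33.4000 vs cont=35.5871 → 35.5871 [wait]  node(2,2) S=128.3952 payoff=0.0000 vs cont=14.1081 → 14.1081 [wait]  ⇒ S*(2)=65.7496
t_1: node(1,0) S=77.7244 payoff=47.5556 vs cont=48.1913 → 48.1913 [wait]  node(1,1) S=108.6138 payoff=16.6662 vs cont=25.4696 → 25.4696 [wait]  ⇒ S*(1)=-
t_0: node(0,0) S=91.8800 payoff=33.4000 vs cont=37.4561 → 37.4561 [wait]  ⇒ S*(0)=-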